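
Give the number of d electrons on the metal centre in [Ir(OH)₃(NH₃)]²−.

Summing ligand charges against the −2 overall charge gives an oxidation state of +1 for iridium.
Group 9 minus oxidation state 1 gives a d⁸ configuration.

d8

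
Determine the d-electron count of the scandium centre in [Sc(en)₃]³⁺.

d0

Ethylenediamine is neutral; balancing the +3 overall charge requires Sc(III).
Sc sits in group 3, so the d-electron count is 3 − 3 = 0.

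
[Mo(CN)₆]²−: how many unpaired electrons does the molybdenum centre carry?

2

Summing ligand charges against the −2 overall charge gives an oxidation state of +4 for molybdenum.
Group 6 minus oxidation state 4 gives a d² configuration.
In an octahedral field the d² configuration is t₂g²e_g⁰ (only one arrangement possible), giving 2 unpaired electrons.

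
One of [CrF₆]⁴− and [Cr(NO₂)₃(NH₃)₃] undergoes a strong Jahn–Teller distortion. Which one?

[CrF₆]⁴−

[CrF₆]⁴−: Ligand charges: each fluoride is −1. With an overall charge of −4 the chromium centre must be in the +2 oxidation state. Cr sits in group 6, so the d-electron count is 6 − 2 = 4. Fluoride is a weak-field ligand for a first-row metal, so the complex is high-spin. The t₂g³e_g¹ (high-spin) configuration has an unevenly filled e_g set; the Jahn–Teller theorem predicts a tetragonal distortion (typically axial elongation) to lift the degeneracy.
[Cr(NO₂)₃(NH₃)₃]: Summing ligand charges against the 0 overall charge gives an oxidation state of +3 for chromium. Cr sits in group 6, so the d-electron count is 6 − 3 = 3. The d³ configuration leaves the e_g set evenly filled (or empty) — no strong Jahn–Teller driving force.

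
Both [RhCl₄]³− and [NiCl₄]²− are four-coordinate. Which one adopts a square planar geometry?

[RhCl₄]³−

For [RhCl₄]³−: Each chloride is −1; balancing the −3 overall charge requires Rh(I). Group 9 minus oxidation state 1 gives a d⁸ configuration. A 4d d⁸ ion has a large crystal-field splitting; square planar leaves the high-energy d_{x²−y²} orbital empty and maximises CFSE. → square planar.
For [NiCl₄]²−: Ligand charges: each chloride is −1. With an overall charge of −2 the nickel centre must be in the +2 oxidation state. Group 10 minus oxidation state 2 gives a d⁸ configuration. Chloride is a weak-field ligand. With weak-field ligands the CFSE gain from square planar is small, so a 3d d⁸ ion takes the sterically preferred tetrahedral geometry. → tetrahedral.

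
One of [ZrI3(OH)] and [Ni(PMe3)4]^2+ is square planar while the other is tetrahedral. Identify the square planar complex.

[Ni(PMe3)4]^2+

For [ZrI3(OH)]: Summing ligand charges against the 0 overall charge gives an oxidation state of +4 for zirconium. Zirconium is a group-4 element; Zr(IV) is therefore d⁰. A d⁰ ion has no crystal-field stabilisation preference between square planar and tetrahedral, so four ligands adopt the sterically favoured tetrahedral geometry. → tetrahedral.
For [Ni(PMe3)4]^2+: Summing ligand charges against the +2 overall charge gives an oxidation state of +2 for nickel. Ni sits in group 10, so the d-electron count is 10 − 2 = 8. Trimethylphosphine is a strong-field ligand (high in the spectrochemical series). A 3d d⁸ ion with strong-field ligands gains enough CFSE to favour square planar over tetrahedral. → square planar.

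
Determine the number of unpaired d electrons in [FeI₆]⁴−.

Each iodide is −1; balancing the −4 overall charge requires Fe(II).
Group 8 minus oxidation state 2 gives a d⁶ configuration.
The spin state decides the count: Iodide is a weak-field ligand for a first-row metal, so the complex is high-spin.
An octahedral high-spin d⁶ ion is t₂g⁴e_g², giving 4 unpaired electrons.

4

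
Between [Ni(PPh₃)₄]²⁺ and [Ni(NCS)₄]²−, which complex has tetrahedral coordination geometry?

For [Ni(PPh₃)₄]²⁺: Triphenylphosphine is neutral; balancing the +2 overall charge requires Ni(II). Nickel is a group-10 element; Ni(II) is therefore d⁸. Triphenylphosphine is a strong-field ligand (high in the spectrochemical series). A 3d d⁸ ion with strong-field ligands gains enough CFSE to favour square planar over tetrahedral. → square planar.
For [Ni(NCS)₄]²−: Summing ligand charges against the −2 overall charge gives an oxidation state of +2 for nickel. Ni sits in group 10, so the d-electron count is 10 − 2 = 8. Isothiocyanate is a weak-field ligand. With weak-field ligands the CFSE gain from square planar is small, so a 3d d⁸ ion takes the sterically preferred tetrahedral geometry. → tetrahedral.

[Ni(NCS)₄]²−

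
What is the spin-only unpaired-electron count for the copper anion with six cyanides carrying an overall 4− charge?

1

Ligand charges: each cyanide is −1. With an overall charge of −4 the copper centre must be in the +2 oxidation state.
Cu sits in group 11, so the d-electron count is 11 − 2 = 9.
In an octahedral field the d⁹ configuration is t₂g⁶e_g³ (only one arrangement possible), giving 1 unpaired electron.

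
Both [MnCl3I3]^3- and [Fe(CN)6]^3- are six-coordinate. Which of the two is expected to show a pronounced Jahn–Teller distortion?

[MnCl3I3]^3-

[MnCl3I3]^3-: Ligand charges: each chloride is −1; each iodide is −1. With an overall charge of −3 the manganese centre must be in the +3 oxidation state. Manganese is a group-7 element; Mn(III) is therefore d⁴. Chloride and iodide are weak-field ligands for a first-row metal, so the complex is high-spin. The t₂g³e_g¹ (high-spin) configuration has an unevenly filled e_g set; the Jahn–Teller theorem predicts a tetragonal distortion (typically axial elongation) to lift the degeneracy.
[Fe(CN)6]^3-: Summing ligand charges against the −3 overall charge gives an oxidation state of +3 for iron. Iron is a group-8 element; Fe(III) is therefore d⁵. Cyanide is a strong-field ligand (high in the spectrochemical series) for a first-row metal, so the complex is low-spin. The d⁵ configuration leaves the e_g set evenly filled (or empty) — no strong Jahn–Teller driving force.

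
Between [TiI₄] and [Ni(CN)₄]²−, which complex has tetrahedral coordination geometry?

For [TiI₄]: Summing ligand charges against the 0 overall charge gives an oxidation state of +4 for titanium. Ti sits in group 4, so the d-electron count is 4 − 4 = 0. A d⁰ ion has no crystal-field stabilisation preference between square planar and tetrahedral, so four ligands adopt the sterically favoured tetrahedral geometry. → tetrahedral.
For [Ni(CN)₄]²−: Summing ligand charges against the −2 overall charge gives an oxidation state of +2 for nickel. Ni sits in group 10, so the d-electron count is 10 − 2 = 8. Cyanide is a strong-field ligand (high in the spectrochemical series). A 3d d⁸ ion with strong-field ligands gains enough CFSE to favour square planar over tetrahedral. → square planar.

[TiI₄]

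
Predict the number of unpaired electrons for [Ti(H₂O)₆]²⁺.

2 unpaired electrons

Ligand charges: water is neutral. With an overall charge of +2 the titanium centre must be in the +2 oxidation state.
Group 4 minus oxidation state 2 gives a d² configuration.
In an octahedral field the d² configuration is t₂g²e_g⁰ (only one arrangement possible), giving 2 unpaired electrons.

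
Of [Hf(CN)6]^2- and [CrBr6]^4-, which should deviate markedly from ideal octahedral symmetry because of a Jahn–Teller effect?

[CrBr6]^4-

[Hf(CN)6]^2-: Summing ligand charges against the −2 overall charge gives an oxidation state of +4 for hafnium. Hafnium is a group-4 element; Hf(IV) is therefore d⁰. The d⁰ configuration leaves the e_g set evenly filled (or empty) — no strong Jahn–Teller driving force.
[CrBr6]^4-: Each bromide is −1; balancing the −4 overall charge requires Cr(II). Group 6 minus oxidation state 2 gives a d⁴ configuration. Bromide is a weak-field ligand for a first-row metal, so the complex is high-spin. The t₂g³e_g¹ (high-spin) configuration has an unevenly filled e_g set; the Jahn–Teller theorem predicts a tetragonal distortion (typically axial elongation) to lift the degeneracy.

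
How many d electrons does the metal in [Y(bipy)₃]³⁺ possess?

d⁰

2,2′-bipyridine is neutral; balancing the +3 overall charge requires Y(III).
Group 3 minus oxidation state 3 gives a d⁰ configuration.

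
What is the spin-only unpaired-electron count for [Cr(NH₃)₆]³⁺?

3

Ammonia is neutral; balancing the +3 overall charge requires Cr(III).
Cr sits in group 6, so the d-electron count is 6 − 3 = 3.
In an octahedral field the d³ configuration is t₂g³e_g⁰ (only one arrangement possible), giving 3 unpaired electrons.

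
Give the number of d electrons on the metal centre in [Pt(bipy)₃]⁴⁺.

d6

Summing ligand charges against the +4 overall charge gives an oxidation state of +4 for platinum.
Platinum is a group-10 element; Pt(IV) is therefore d⁶.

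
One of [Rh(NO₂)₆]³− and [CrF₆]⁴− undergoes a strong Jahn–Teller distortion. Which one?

[CrF₆]⁴−

[Rh(NO₂)₆]³−: Ligand charges: each nitro (N-bound nitrite) is −1. With an overall charge of −3 the rhodium centre must be in the +3 oxidation state. Rhodium is a group-9 element; Rh(III) is therefore d⁶. A 4d ion has a large Δₒ and is invariably low-spin. The d⁶ configuration leaves the e_g set evenly filled (or empty) — no strong Jahn–Teller driving force.
[CrF₆]⁴−: Ligand charges: each fluoride is −1. With an overall charge of −4 the chromium centre must be in the +2 oxidation state. Cr sits in group 6, so the d-electron count is 6 − 2 = 4. Fluoride is a weak-field ligand for a first-row metal, so the complex is high-spin. The t₂g³e_g¹ (high-spin) configuration has an unevenly filled e_g set; the Jahn–Teller theorem predicts a tetragonal distortion (typically axial elongation) to lift the degeneracy.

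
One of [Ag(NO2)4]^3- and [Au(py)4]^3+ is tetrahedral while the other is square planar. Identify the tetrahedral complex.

[Ag(NO2)4]^3-

For [Ag(NO2)4]^3-: Each nitro (N-bound nitrite) is −1; balancing the −3 overall charge requires Ag(I). Ag sits in group 11, so the d-electron count is 11 − 1 = 10. A d¹⁰ ion has no crystal-field stabilisation preference between square planar and tetrahedral, so four ligands adopt the sterically favoured tetrahedral geometry. → tetrahedral.
For [Au(py)4]^3+: Pyridine is neutral; balancing the +3 overall charge requires Au(III). Gold is a group-11 element; Au(III) is therefore d⁸. A 5d d⁸ ion has a large crystal-field splitting; square planar leaves the high-energy d_{x²−y²} orbital empty and maximises CFSE. → square planar.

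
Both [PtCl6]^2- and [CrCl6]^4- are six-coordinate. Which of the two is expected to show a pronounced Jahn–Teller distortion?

[PtCl6]^2-: Summing ligand charges against the −2 overall charge gives an oxidation state of +4 for platinum. Platinum is a group-10 element; Pt(IV) is therefore d⁶. A 5d ion has a large Δₒ and is invariably low-spin. The d⁶ configuration leaves the e_g set evenly filled (or empty) — no strong Jahn–Teller driving force.
[CrCl6]^4-: Summing ligand charges against the −4 overall charge gives an oxidation state of +2 for chromium. Group 6 minus oxidation state 2 gives a d⁴ configuration. Chloride is a weak-field ligand for a first-row metal, so the complex is high-spin. The t₂g³e_g¹ (high-spin) configuration has an unevenly filled e_g set; the Jahn–Teller theorem predicts a tetragonal distortion (typically axial elongation) to lift the degeneracy.

[CrCl6]^4-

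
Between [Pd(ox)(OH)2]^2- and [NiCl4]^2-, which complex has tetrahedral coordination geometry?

[NiCl4]^2-

For [Pd(ox)(OH)2]^2-: Summing ligand charges against the −2 overall charge gives an oxidation state of +2 for palladium. Group 10 minus oxidation state 2 gives a d⁸ configuration. A 4d d⁸ ion has a large crystal-field splitting; square planar leaves the high-energy d_{x²−y²} orbital empty and maximises CFSE. → square planar.
For [NiCl4]^2-: Each chloride is −1; balancing the −2 overall charge requires Ni(II). Group 10 minus oxidation state 2 gives a d⁸ configuration. Chloride is a weak-field ligand. With weak-field ligands the CFSE gain from square planar is small, so a 3d d⁸ ion takes the sterically preferred tetrahedral geometry. → tetrahedral.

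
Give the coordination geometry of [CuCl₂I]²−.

trigonal planar

Summing ligand charges against the −2 overall charge gives an oxidation state of +1 for copper.
Group 11 minus oxidation state 1 gives a d¹⁰ configuration.
With 3 monodentate ligands the coordination number is 3.
Three ligands around a d¹⁰ centre minimise repulsion in a trigonal-planar arrangement.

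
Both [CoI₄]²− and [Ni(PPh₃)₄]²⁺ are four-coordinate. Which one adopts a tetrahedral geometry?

[CoI₄]²−

For [CoI₄]²−: Summing ligand charges against the −2 overall charge gives an oxidation state of +2 for cobalt. Co sits in group 9, so the d-electron count is 9 − 2 = 7. For a high-spin 3d d⁷ ion with weak-field ligands the small Δₜ gives little square-planar CFSE advantage, so four ligands adopt the sterically favoured tetrahedral geometry. → tetrahedral.
For [Ni(PPh₃)₄]²⁺: Ligand charges: triphenylphosphine is neutral. With an overall charge of +2 the nickel centre must be in the +2 oxidation state. Nickel is a group-10 element; Ni(II) is therefore d⁸. Triphenylphosphine is a strong-field ligand (high in the spectrochemical series). A 3d d⁸ ion with strong-field ligands gains enough CFSE to favour square planar over tetrahedral. → square planar.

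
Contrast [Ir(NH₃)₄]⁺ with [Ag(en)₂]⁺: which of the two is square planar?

[Ir(NH₃)₄]⁺

For [Ir(NH₃)₄]⁺: Ammonia is neutral; balancing the +1 overall charge requires Ir(I). Group 9 minus oxidation state 1 gives a d⁸ configuration. A 5d d⁸ ion has a large crystal-field splitting; square planar leaves the high-energy d_{x²−y²} orbital empty and maximises CFSE. → square planar.
For [Ag(en)₂]⁺: Ligand charges: ethylenediamine is neutral. With an overall charge of +1 the silver centre must be in the +1 oxidation state. Ag sits in group 11, so the d-electron count is 11 − 1 = 10. A d¹⁰ ion has no crystal-field stabilisation preference between square planar and tetrahedral, so four ligands adopt the sterically favoured tetrahedral geometry. → tetrahedral.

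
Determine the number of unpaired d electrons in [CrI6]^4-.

Each iodide is −1; balancing the −4 overall charge requires Cr(II).
Group 6 minus oxidation state 2 gives a d⁴ configuration.
The spin state decides the count: Iodide is a weak-field ligand for a first-row metal, so the complex is high-spin.
An octahedral high-spin d⁴ ion is t₂g³e_g¹, giving 4 unpaired electrons.

4 unpaired electrons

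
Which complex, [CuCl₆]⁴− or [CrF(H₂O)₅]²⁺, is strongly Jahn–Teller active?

[CuCl₆]⁴−

[CuCl₆]⁴−: Ligand charges: each chloride is −1. With an overall charge of −4 the copper centre must be in the +2 oxidation state. Cu sits in group 11, so the d-electron count is 11 − 2 = 9. The t₂g⁶e_g³ configuration has an unevenly filled e_g set; the Jahn–Teller theorem predicts a tetragonal distortion (typically axial elongation) to lift the degeneracy.
[CrF(H₂O)₅]²⁺: Ligand charges: each fluoride is −1; water is neutral. With an overall charge of +2 the chromium centre must be in the +3 oxidation state. Chromium is a group-6 element; Cr(III) is therefore d³. The d³ configuration leaves the e_g set evenly filled (or empty) — no strong Jahn–Teller driving force.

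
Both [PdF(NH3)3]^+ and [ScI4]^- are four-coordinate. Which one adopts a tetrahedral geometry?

[ScI4]^-

For [PdF(NH3)3]^+: Summing ligand charges against the +1 overall charge gives an oxidation state of +2 for palladium. Pd sits in group 10, so the d-electron count is 10 − 2 = 8. A 4d d⁸ ion has a large crystal-field splitting; square planar leaves the high-energy d_{x²−y²} orbital empty and maximises CFSE. → square planar.
For [ScI4]^-: Each iodide is −1; balancing the −1 overall charge requires Sc(III). Scandium is a group-3 element; Sc(III) is therefore d⁰. A d⁰ ion has no crystal-field stabilisation preference between square planar and tetrahedral, so four ligands adopt the sterically favoured tetrahedral geometry. → tetrahedral.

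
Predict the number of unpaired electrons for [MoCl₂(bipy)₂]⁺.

Each chloride is −1; 2,2′-bipyridine is neutral; balancing the +1 overall charge requires Mo(III).
Mo sits in group 6, so the d-electron count is 6 − 3 = 3.
Counting donor atoms: 2×chloride (monodentate) → 2 donors; 2×2,2′-bipyridine (bidentate) → 4 donors. Coordination number = 6.
In an octahedral field the d³ configuration is t₂g³e_g⁰ (only one arrangement possible), giving 3 unpaired electrons.

3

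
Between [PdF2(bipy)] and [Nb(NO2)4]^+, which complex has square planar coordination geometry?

For [PdF2(bipy)]: Ligand charges: each fluoride is −1; 2,2′-bipyridine is neutral. With an overall charge of 0 the palladium centre must be in the +2 oxidation state. Pd sits in group 10, so the d-electron count is 10 − 2 = 8. A 4d d⁸ ion has a large crystal-field splitting; square planar leaves the high-energy d_{x²−y²} orbital empty and maximises CFSE. → square planar.
For [Nb(NO2)4]^+: Summing ligand charges against the +1 overall charge gives an oxidation state of +5 for niobium. Group 5 minus oxidation state 5 gives a d⁰ configuration. A d⁰ ion has no crystal-field stabilisation preference between square planar and tetrahedral, so four ligands adopt the sterically favoured tetrahedral geometry. → tetrahedral.

[PdF2(bipy)]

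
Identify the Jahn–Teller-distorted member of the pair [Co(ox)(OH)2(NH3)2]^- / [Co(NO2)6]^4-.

[Co(ox)(OH)2(NH3)2]^-: Summing ligand charges against the −1 overall charge gives an oxidation state of +3 for cobalt. Group 9 minus oxidation state 3 gives a d⁶ configuration. Co(III) has an exceptionally large octahedral splitting and is low-spin with essentially every ligand except fluoride. The d⁶ configuration leaves the e_g set evenly filled (or empty) — no strong Jahn–Teller driving force.
[Co(NO2)6]^4-: Ligand charges: each nitro (N-bound nitrite) is −1. With an overall charge of −4 the cobalt centre must be in the +2 oxidation state. Group 9 minus oxidation state 2 gives a d⁷ configuration. Nitro (N-bound nitrite) is a strong-field ligand (high in the spectrochemical series) for a first-row metal, so the complex is low-spin. The t₂g⁶e_g¹ (low-spin) configuration has an unevenly filled e_g set; the Jahn–Teller theorem predicts a tetragonal distortion (typically axial elongation) to lift the degeneracy.

[Co(NO2)6]^4-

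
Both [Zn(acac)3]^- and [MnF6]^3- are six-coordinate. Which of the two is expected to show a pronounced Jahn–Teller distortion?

[MnF6]^3-

[Zn(acac)3]^-: Ligand charges: each acetylacetonate is −1. With an overall charge of −1 the zinc centre must be in the +2 oxidation state. Group 12 minus oxidation state 2 gives a d¹⁰ configuration. The d¹⁰ configuration leaves the e_g set evenly filled (or empty) — no strong Jahn–Teller driving force.
[MnF6]^3-: Each fluoride is −1; balancing the −3 overall charge requires Mn(III). Group 7 minus oxidation state 3 gives a d⁴ configuration. Fluoride is a weak-field ligand for a first-row metal, so the complex is high-spin. The t₂g³e_g¹ (high-spin) configuration has an unevenly filled e_g set; the Jahn–Teller theorem predicts a tetragonal distortion (typically axial elongation) to lift the degeneracy.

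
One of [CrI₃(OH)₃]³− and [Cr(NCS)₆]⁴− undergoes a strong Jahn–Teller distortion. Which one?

[CrI₃(OH)₃]³−: Summing ligand charges against the −3 overall charge gives an oxidation state of +3 for chromium. Chromium is a group-6 element; Cr(III) is therefore d³. The d³ configuration leaves the e_g set evenly filled (or empty) — no strong Jahn–Teller driving force.
[Cr(NCS)₆]⁴−: Summing ligand charges against the −4 overall charge gives an oxidation state of +2 for chromium. Chromium is a group-6 element; Cr(II) is therefore d⁴. Isothiocyanate is a weak-field ligand for a first-row metal, so the complex is high-spin. The t₂g³e_g¹ (high-spin) configuration has an unevenly filled e_g set; the Jahn–Teller theorem predicts a tetragonal distortion (typically axial elongation) to lift the degeneracy.

[Cr(NCS)₆]⁴−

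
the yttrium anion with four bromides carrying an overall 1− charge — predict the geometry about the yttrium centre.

tetrahedral

Each bromide is −1; balancing the −1 overall charge requires Y(III).
Yttrium is a group-3 element; Y(III) is therefore d⁰.
With 4 monodentate ligands the coordination number is 4.
A d⁰ ion has no crystal-field stabilisation preference between square planar and tetrahedral, so four ligands adopt the sterically favoured tetrahedral geometry.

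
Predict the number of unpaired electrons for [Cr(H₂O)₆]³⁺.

Ligand charges: water is neutral. With an overall charge of +3 the chromium centre must be in the +3 oxidation state.
Cr sits in group 6, so the d-electron count is 6 − 3 = 3.
In an octahedral field the d³ configuration is t₂g³e_g⁰ (only one arrangement possible), giving 3 unpaired electrons.

3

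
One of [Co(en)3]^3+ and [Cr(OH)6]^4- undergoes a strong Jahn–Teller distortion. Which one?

[Co(en)3]^3+: Ligand charges: ethylenediamine is neutral. With an overall charge of +3 the cobalt centre must be in the +3 oxidation state. Cobalt is a group-9 element; Co(III) is therefore d⁶. Co(III) has an exceptionally large octahedral splitting and is low-spin with essentially every ligand except fluoride. The d⁶ configuration leaves the e_g set evenly filled (or empty) — no strong Jahn–Teller driving force.
[Cr(OH)6]^4-: Ligand charges: each hydroxide is −1. With an overall charge of −4 the chromium centre must be in the +2 oxidation state. Cr sits in group 6, so the d-electron count is 6 − 2 = 4. Hydroxide is a weak-field ligand for a first-row metal, so the complex is high-spin. The t₂g³e_g¹ (high-spin) configuration has an unevenly filled e_g set; the Jahn–Teller theorem predicts a tetragonal distortion (typically axial elongation) to lift the degeneracy.

[Cr(OH)6]^4-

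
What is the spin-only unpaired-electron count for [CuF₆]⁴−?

1

Summing ligand charges against the −4 overall charge gives an oxidation state of +2 for copper.
Group 11 minus oxidation state 2 gives a d⁹ configuration.
In an octahedral field the d⁹ configuration is t₂g⁶e_g³ (only one arrangement possible), giving 1 unpaired electron.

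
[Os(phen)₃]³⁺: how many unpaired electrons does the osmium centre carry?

1 unpaired electron

1,10-phenanthroline is neutral; balancing the +3 overall charge requires Os(III).
Group 8 minus oxidation state 3 gives a d⁵ configuration.
Counting donor atoms: 3×1,10-phenanthroline (bidentate) → 6 donors. Coordination number = 6.
The spin state decides the count: a 5d ion has a large Δₒ and is invariably low-spin.
An octahedral low-spin d⁵ ion is t₂g⁵e_g⁰, giving 1 unpaired electron.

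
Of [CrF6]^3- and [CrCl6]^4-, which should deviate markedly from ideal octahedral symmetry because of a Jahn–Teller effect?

[CrCl6]^4-

[CrF6]^3-: Summing ligand charges against the −3 overall charge gives an oxidation state of +3 for chromium. Chromium is a group-6 element; Cr(III) is therefore d³. The d³ configuration leaves the e_g set evenly filled (or empty) — no strong Jahn–Teller driving force.
[CrCl6]^4-: Summing ligand charges against the −4 overall charge gives an oxidation state of +2 for chromium. Group 6 minus oxidation state 2 gives a d⁴ configuration. Chloride is a weak-field ligand for a first-row metal, so the complex is high-spin. The t₂g³e_g¹ (high-spin) configuration has an unevenly filled e_g set; the Jahn–Teller theorem predicts a tetragonal distortion (typically axial elongation) to lift the degeneracy.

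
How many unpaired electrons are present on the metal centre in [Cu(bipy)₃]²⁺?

Ligand charges: 2,2′-bipyridine is neutral. With an overall charge of +2 the copper centre must be in the +2 oxidation state.
Cu sits in group 11, so the d-electron count is 11 − 2 = 9.
Counting donor atoms: 3×2,2′-bipyridine (bidentate) → 6 donors. Coordination number = 6.
In an octahedral field the d⁹ configuration is t₂g⁶e_g³ (only one arrangement possible), giving 1 unpaired electron.

1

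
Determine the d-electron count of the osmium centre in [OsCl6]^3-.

Summing ligand charges against the −3 overall charge gives an oxidation state of +3 for osmium.
Os sits in group 8, so the d-electron count is 8 − 3 = 5.

d5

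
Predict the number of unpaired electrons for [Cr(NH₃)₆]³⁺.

3 unpaired electrons

Ligand charges: ammonia is neutral. With an overall charge of +3 the chromium centre must be in the +3 oxidation state.
Group 6 minus oxidation state 3 gives a d³ configuration.
In an octahedral field the d³ configuration is t₂g³e_g⁰ (only one arrangement possible), giving 3 unpaired electrons.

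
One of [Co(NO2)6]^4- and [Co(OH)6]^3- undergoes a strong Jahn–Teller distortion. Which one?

[Co(NO2)6]^4-

[Co(NO2)6]^4-: Ligand charges: each nitro (N-bound nitrite) is −1. With an overall charge of −4 the cobalt centre must be in the +2 oxidation state. Group 9 minus oxidation state 2 gives a d⁷ configuration. Nitro (N-bound nitrite) is a strong-field ligand (high in the spectrochemical series) for a first-row metal, so the complex is low-spin. The t₂g⁶e_g¹ (low-spin) configuration has an unevenly filled e_g set; the Jahn–Teller theorem predicts a tetragonal distortion (typically axial elongation) to lift the degeneracy.
[Co(OH)6]^3-: Each hydroxide is −1; balancing the −3 overall charge requires Co(III). Co sits in group 9, so the d-electron count is 9 − 3 = 6. Co(III) has an exceptionally large octahedral splitting and is low-spin with essentially every ligand except fluoride. The d⁶ configuration leaves the e_g set evenly filled (or empty) — no strong Jahn–Teller driving force.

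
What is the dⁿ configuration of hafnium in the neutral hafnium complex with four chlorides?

Summing ligand charges against the 0 overall charge gives an oxidation state of +4 for hafnium.
Hafnium is a group-4 element; Hf(IV) is therefore d⁰.

d⁰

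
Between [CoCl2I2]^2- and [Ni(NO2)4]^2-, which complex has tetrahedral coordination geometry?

[CoCl2I2]^2-

For [CoCl2I2]^2-: Ligand charges: each chloride is −1; each iodide is −1. With an overall charge of −2 the cobalt centre must be in the +2 oxidation state. Cobalt is a group-9 element; Co(II) is therefore d⁷. For a high-spin 3d d⁷ ion with weak-field ligands the small Δₜ gives little square-planar CFSE advantage, so four ligands adopt the sterically favoured tetrahedral geometry. → tetrahedral.
For [Ni(NO2)4]^2-: Ligand charges: each nitro (N-bound nitrite) is −1. With an overall charge of −2 the nickel centre must be in the +2 oxidation state. Nickel is a group-10 element; Ni(II) is therefore d⁸. Nitro (N-bound nitrite) is a strong-field ligand (high in the spectrochemical series). A 3d d⁸ ion with strong-field ligands gains enough CFSE to favour square planar over tetrahedral. → square planar.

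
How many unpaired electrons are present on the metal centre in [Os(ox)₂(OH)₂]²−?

2

Summing ligand charges against the −2 overall charge gives an oxidation state of +4 for osmium.
Osmium is a group-8 element; Os(IV) is therefore d⁴.
Counting donor atoms: 2×oxalate (bidentate) → 4 donors; 2×hydroxide (monodentate) → 2 donors. Coordination number = 6.
The spin state decides the count: a 5d ion has a large Δₒ and is invariably low-spin.
An octahedral low-spin d⁴ ion is t₂g⁴e_g⁰, giving 2 unpaired electrons.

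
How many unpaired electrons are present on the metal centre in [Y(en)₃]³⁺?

Ethylenediamine is neutral; balancing the +3 overall charge requires Y(III).
Y sits in group 3, so the d-electron count is 3 − 3 = 0.
Counting donor atoms: 3×ethylenediamine (bidentate) → 6 donors. Coordination number = 6.
In an octahedral field the d⁰ configuration is t₂g⁰e_g⁰, giving 0 unpaired electrons.

0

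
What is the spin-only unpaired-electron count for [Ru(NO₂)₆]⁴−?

0

Ligand charges: each nitro (N-bound nitrite) is −1. With an overall charge of −4 the ruthenium centre must be in the +2 oxidation state.
Ruthenium is a group-8 element; Ru(II) is therefore d⁶.
The spin state decides the count: a 4d ion has a large Δₒ and is invariably low-spin.
An octahedral low-spin d⁶ ion is t₂g⁶e_g⁰, giving 0 unpaired electrons.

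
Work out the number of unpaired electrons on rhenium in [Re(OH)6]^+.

0 unpaired electrons

Ligand charges: each hydroxide is −1. With an overall charge of +1 the rhenium centre must be in the +7 oxidation state.
Group 7 minus oxidation state 7 gives a d⁰ configuration.
In an octahedral field the d⁰ configuration is t₂g⁰e_g⁰, giving 0 unpaired electrons.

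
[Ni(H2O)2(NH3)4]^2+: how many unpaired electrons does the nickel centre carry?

2

Summing ligand charges against the +2 overall charge gives an oxidation state of +2 for nickel.
Nickel is a group-10 element; Ni(II) is therefore d⁸.
In an octahedral field the d⁸ configuration is t₂g⁶e_g² (only one arrangement possible), giving 2 unpaired electrons.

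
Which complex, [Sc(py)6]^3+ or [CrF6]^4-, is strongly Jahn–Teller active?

[CrF6]^4-

[Sc(py)6]^3+: Pyridine is neutral; balancing the +3 overall charge requires Sc(III). Sc sits in group 3, so the d-electron count is 3 − 3 = 0. The d⁰ configuration leaves the e_g set evenly filled (or empty) — no strong Jahn–Teller driving force.
[CrF6]^4-: Summing ligand charges against the −4 overall charge gives an oxidation state of +2 for chromium. Cr sits in group 6, so the d-electron count is 6 − 2 = 4. Fluoride is a weak-field ligand for a first-row metal, so the complex is high-spin. The t₂g³e_g¹ (high-spin) configuration has an unevenly filled e_g set; the Jahn–Teller theorem predicts a tetragonal distortion (typically axial elongation) to lift the degeneracy.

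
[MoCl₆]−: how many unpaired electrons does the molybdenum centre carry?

1 unpaired electron

Ligand charges: each chloride is −1. With an overall charge of −1 the molybdenum centre must be in the +5 oxidation state.
Mo sits in group 6, so the d-electron count is 6 − 5 = 1.
In an octahedral field the d¹ configuration is t₂g¹e_g⁰ (only one arrangement possible), giving 1 unpaired electron.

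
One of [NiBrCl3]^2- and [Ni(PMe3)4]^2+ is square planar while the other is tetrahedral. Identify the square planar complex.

For [NiBrCl3]^2-: Ligand charges: each bromide is −1; each chloride is −1. With an overall charge of −2 the nickel centre must be in the +2 oxidation state. Nickel is a group-10 element; Ni(II) is therefore d⁸. Bromide and chloride are weak-field ligands. With weak-field ligands the CFSE gain from square planar is small, so a 3d d⁸ ion takes the sterically preferred tetrahedral geometry. → tetrahedral.
For [Ni(PMe3)4]^2+: Ligand charges: trimethylphosphine is neutral. With an overall charge of +2 the nickel centre must be in the +2 oxidation state. Nickel is a group-10 element; Ni(II) is therefore d⁸. Trimethylphosphine is a strong-field ligand (high in the spectrochemical series). A 3d d⁸ ion with strong-field ligands gains enough CFSE to favour square planar over tetrahedral. → square planar.

[Ni(PMe3)4]^2+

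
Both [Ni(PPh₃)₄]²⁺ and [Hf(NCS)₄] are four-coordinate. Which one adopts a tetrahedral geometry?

[Hf(NCS)₄]

For [Ni(PPh₃)₄]²⁺: Summing ligand charges against the +2 overall charge gives an oxidation state of +2 for nickel. Group 10 minus oxidation state 2 gives a d⁸ configuration. Triphenylphosphine is a strong-field ligand (high in the spectrochemical series). A 3d d⁸ ion with strong-field ligands gains enough CFSE to favour square planar over tetrahedral. → square planar.
For [Hf(NCS)₄]: Summing ligand charges against the 0 overall charge gives an oxidation state of +4 for hafnium. Hafnium is a group-4 element; Hf(IV) is therefore d⁰. A d⁰ ion has no crystal-field stabilisation preference between square planar and tetrahedral, so four ligands adopt the sterically favoured tetrahedral geometry. → tetrahedral.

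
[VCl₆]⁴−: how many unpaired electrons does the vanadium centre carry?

3

Each chloride is −1; balancing the −4 overall charge requires V(II).
Group 5 minus oxidation state 2 gives a d³ configuration.
In an octahedral field the d³ configuration is t₂g³e_g⁰ (only one arrangement possible), giving 3 unpaired electrons.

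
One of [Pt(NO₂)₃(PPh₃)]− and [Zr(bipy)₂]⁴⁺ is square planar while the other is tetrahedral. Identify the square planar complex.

For [Pt(NO₂)₃(PPh₃)]−: Ligand charges: each nitro (N-bound nitrite) is −1; triphenylphosphine is neutral. With an overall charge of −1 the platinum centre must be in the +2 oxidation state. Group 10 minus oxidation state 2 gives a d⁸ configuration. A 5d d⁸ ion has a large crystal-field splitting; square planar leaves the high-energy d_{x²−y²} orbital empty and maximises CFSE. → square planar.
For [Zr(bipy)₂]⁴⁺: 2,2′-bipyridine is neutral; balancing the +4 overall charge requires Zr(IV). Zirconium is a group-4 element; Zr(IV) is therefore d⁰. A d⁰ ion has no crystal-field stabilisation preference between square planar and tetrahedral, so four ligands adopt the sterically favoured tetrahedral geometry. → tetrahedral.

[Pt(NO₂)₃(PPh₃)]−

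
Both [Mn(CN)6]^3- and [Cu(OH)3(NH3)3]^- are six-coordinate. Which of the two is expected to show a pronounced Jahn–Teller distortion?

[Mn(CN)6]^3-: Summing ligand charges against the −3 overall charge gives an oxidation state of +3 for manganese. Mn sits in group 7, so the d-electron count is 7 − 3 = 4. Cyanide is a strong-field ligand (high in the spectrochemical series) for a first-row metal, so the complex is low-spin. The d⁴ configuration leaves the e_g set evenly filled (or empty) — no strong Jahn–Teller driving force.
[Cu(OH)3(NH3)3]^-: Ligand charges: each hydroxide is −1; ammonia is neutral. With an overall charge of −1 the copper centre must be in the +2 oxidation state. Group 11 minus oxidation state 2 gives a d⁹ configuration. The t₂g⁶e_g³ configuration has an unevenly filled e_g set; the Jahn–Teller theorem predicts a tetragonal distortion (typically axial elongation) to lift the degeneracy.

[Cu(OH)3(NH3)3]^-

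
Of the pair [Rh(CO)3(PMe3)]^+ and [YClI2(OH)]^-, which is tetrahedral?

[YClI2(OH)]^-

For [Rh(CO)3(PMe3)]^+: Summing ligand charges against the +1 overall charge gives an oxidation state of +1 for rhodium. Rh sits in group 9, so the d-electron count is 9 − 1 = 8. A 4d d⁸ ion has a large crystal-field splitting; square planar leaves the high-energy d_{x²−y²} orbital empty and maximises CFSE. → square planar.
For [YClI2(OH)]^-: Ligand charges: each chloride is −1; each iodide is −1; each hydroxide is −1. With an overall charge of −1 the yttrium centre must be in the +3 oxidation state. Yttrium is a group-3 element; Y(III) is therefore d⁰. A d⁰ ion has no crystal-field stabilisation preference between square planar and tetrahedral, so four ligands adopt the sterically favoured tetrahedral geometry. → tetrahedral.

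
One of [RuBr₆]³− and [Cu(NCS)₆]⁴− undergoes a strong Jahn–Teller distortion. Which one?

[RuBr₆]³−: Each bromide is −1; balancing the −3 overall charge requires Ru(III). Ruthenium is a group-8 element; Ru(III) is therefore d⁵. A 4d ion has a large Δₒ and is invariably low-spin. The d⁵ configuration leaves the e_g set evenly filled (or empty) — no strong Jahn–Teller driving force.
[Cu(NCS)₆]⁴−: Each isothiocyanate is −1; balancing the −4 overall charge requires Cu(II). Cu sits in group 11, so the d-electron count is 11 − 2 = 9. The t₂g⁶e_g³ configuration has an unevenly filled e_g set; the Jahn–Teller theorem predicts a tetragonal distortion (typically axial elongation) to lift the degeneracy.

[Cu(NCS)₆]⁴−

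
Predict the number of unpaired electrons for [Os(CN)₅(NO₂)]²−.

2 unpaired electrons

Ligand charges: each cyanide is −1; each nitro (N-bound nitrite) is −1. With an overall charge of −2 the osmium centre must be in the +4 oxidation state.
Osmium is a group-8 element; Os(IV) is therefore d⁴.
The spin state decides the count: a 5d ion has a large Δₒ and is invariably low-spin.
An octahedral low-spin d⁴ ion is t₂g⁴e_g⁰, giving 2 unpaired electrons.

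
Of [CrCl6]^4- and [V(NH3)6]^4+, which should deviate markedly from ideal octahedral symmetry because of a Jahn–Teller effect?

[CrCl6]^4-

[CrCl6]^4-: Summing ligand charges against the −4 overall charge gives an oxidation state of +2 for chromium. Cr sits in group 6, so the d-electron count is 6 − 2 = 4. Chloride is a weak-field ligand for a first-row metal, so the complex is high-spin. The t₂g³e_g¹ (high-spin) configuration has an unevenly filled e_g set; the Jahn–Teller theorem predicts a tetragonal distortion (typically axial elongation) to lift the degeneracy.
[V(NH3)6]^4+: Summing ligand charges against the +4 overall charge gives an oxidation state of +4 for vanadium. V sits in group 5, so the d-electron count is 5 − 4 = 1. The d¹ configuration leaves the e_g set evenly filled (or empty) — no strong Jahn–Teller driving force.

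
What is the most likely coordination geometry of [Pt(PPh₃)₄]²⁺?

Triphenylphosphine is neutral; balancing the +2 overall charge requires Pt(II).
Group 10 minus oxidation state 2 gives a d⁸ configuration.
With 4 monodentate ligands the coordination number is 4.
A 5d d⁸ ion has a large crystal-field splitting; square planar leaves the high-energy d_{x²−y²} orbital empty and maximises CFSE.

square planar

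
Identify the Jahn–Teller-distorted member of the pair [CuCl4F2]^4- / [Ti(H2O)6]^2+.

[CuCl4F2]^4-

[CuCl4F2]^4-: Summing ligand charges against the −4 overall charge gives an oxidation state of +2 for copper. Cu sits in group 11, so the d-electron count is 11 − 2 = 9. The t₂g⁶e_g³ configuration has an unevenly filled e_g set; the Jahn–Teller theorem predicts a tetragonal distortion (typically axial elongation) to lift the degeneracy.
[Ti(H2O)6]^2+: Water is neutral; balancing the +2 overall charge requires Ti(II). Group 4 minus oxidation state 2 gives a d² configuration. The d² configuration leaves the e_g set evenly filled (or empty) — no strong Jahn–Teller driving force.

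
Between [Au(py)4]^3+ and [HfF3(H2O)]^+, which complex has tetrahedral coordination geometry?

[HfF3(H2O)]^+

For [Au(py)4]^3+: Ligand charges: pyridine is neutral. With an overall charge of +3 the gold centre must be in the +3 oxidation state. Group 11 minus oxidation state 3 gives a d⁸ configuration. A 5d d⁸ ion has a large crystal-field splitting; square planar leaves the high-energy d_{x²−y²} orbital empty and maximises CFSE. → square planar.
For [HfF3(H2O)]^+: Each fluoride is −1; water is neutral; balancing the +1 overall charge requires Hf(IV). Hafnium is a group-4 element; Hf(IV) is therefore d⁰. A d⁰ ion has no crystal-field stabilisation preference between square planar and tetrahedral, so four ligands adopt the sterically favoured tetrahedral geometry. → tetrahedral.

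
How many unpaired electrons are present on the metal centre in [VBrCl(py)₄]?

Each bromide is −1; each chloride is −1; pyridine is neutral; balancing the 0 overall charge requires V(II).
Group 5 minus oxidation state 2 gives a d³ configuration.
In an octahedral field the d³ configuration is t₂g³e_g⁰ (only one arrangement possible), giving 3 unpaired electrons.

3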